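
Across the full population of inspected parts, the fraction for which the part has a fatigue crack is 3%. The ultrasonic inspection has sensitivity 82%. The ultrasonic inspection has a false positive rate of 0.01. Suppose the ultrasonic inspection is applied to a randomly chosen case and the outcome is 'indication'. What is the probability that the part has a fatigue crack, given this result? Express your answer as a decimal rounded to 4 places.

Let H be the event that the part has a fatigue crack. P(H) = 0.03, so P(¬H) = 0.97. With E the 'indication' result, P(E|H) = 0.82 and P(E|¬H) = 0.01.
P(E) = 0.82·0.03 + 0.01·0.97 = 0.024600 + 0.0097000 = 0.034300.
By Bayes' theorem, P(H|E) = 0.024600 / 0.034300 = 0.7172.

P(H | E) ≈ 0.7172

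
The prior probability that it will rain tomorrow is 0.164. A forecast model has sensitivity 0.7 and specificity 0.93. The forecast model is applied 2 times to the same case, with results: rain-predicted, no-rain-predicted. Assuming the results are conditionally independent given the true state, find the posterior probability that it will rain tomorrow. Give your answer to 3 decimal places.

With H the event that it will rain tomorrow, the joint likelihood of the observed sequence is P(data|H) = 0.7·0.3 = 0.21000 and P(data|¬H) = 0.07·0.93 = 0.065100.
Bayes: P(H|data) = 0.164·0.21000 / (0.164·0.21000 + 0.836·0.065100) = 0.034440/0.088864 = 0.3876.

Posterior P(H) ≈ 0.388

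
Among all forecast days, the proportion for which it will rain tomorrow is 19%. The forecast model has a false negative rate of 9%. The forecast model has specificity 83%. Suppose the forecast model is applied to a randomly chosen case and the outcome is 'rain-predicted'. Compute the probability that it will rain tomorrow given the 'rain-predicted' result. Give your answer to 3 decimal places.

Let H be the event that it will rain tomorrow. P(H) = 0.19, so P(¬H) = 0.81. With E the 'rain-predicted' result, P(E|H) = 0.91 and P(E|¬H) = 0.17.
P(E) = 0.91·0.19 + 0.17·0.81 = 0.17290 + 0.13770 = 0.31060.
By Bayes' theorem, P(H|E) = 0.17290 / 0.31060 = 0.557.

P(H | E) ≈ 0.557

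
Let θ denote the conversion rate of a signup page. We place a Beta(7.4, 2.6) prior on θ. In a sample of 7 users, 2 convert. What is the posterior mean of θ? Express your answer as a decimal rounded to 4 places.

Posterior mean ≈ 0.5529

Observing 2 successes and 5 failures updates Beta(7.4, 2.6) by adding the success and failure counts to the two shape parameters: α = 7.4+2 = 9.4, β = 2.6+5 = 7.6.
E[θ | data] = 9.4/(9.4+7.6) = 0.5529.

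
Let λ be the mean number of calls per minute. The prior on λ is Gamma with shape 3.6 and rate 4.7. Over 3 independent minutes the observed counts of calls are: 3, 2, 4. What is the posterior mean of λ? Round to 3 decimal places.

Total count ∑xᵢ = 9 over n = 3 minutes.
Gamma is conjugate to the Poisson likelihood: posterior is Gamma(shape = 3.6+9 = 12.6, rate = 4.7+3 = 7.7).
Posterior mean = shape/rate = 12.6/7.7 = 1.636.

Posterior mean ≈ 1.636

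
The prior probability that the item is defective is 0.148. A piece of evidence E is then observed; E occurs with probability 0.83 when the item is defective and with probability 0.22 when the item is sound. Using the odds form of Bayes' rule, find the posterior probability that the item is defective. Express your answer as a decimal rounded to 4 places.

Posterior probability ≈ 0.3959

Prior odds = 0.148/(1−0.148) = 0.17371. In log-odds, ln(0.17371) = -1.7504.
Add log likelihood ratio: ln(3.7727) = 1.3278.
Posterior log-odds = -0.42258, so posterior odds = exp(-0.42258) = 0.65536. Converting, P(H|E) = 0.65536/1.6554 = 0.3959.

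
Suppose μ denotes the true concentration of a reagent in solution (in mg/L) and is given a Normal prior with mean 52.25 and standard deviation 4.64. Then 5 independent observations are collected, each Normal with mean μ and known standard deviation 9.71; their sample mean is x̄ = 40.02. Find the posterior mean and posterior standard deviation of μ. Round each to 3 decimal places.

Posterior mean ≈ 45.730; posterior SD ≈ 3.171

Prior precision 1/τ₀² = 1/4.64² = 0.0464477; data precision n/σ² = 5/9.71² = 0.0530312.
Posterior precision = 0.0464477 + 0.0530312 = 0.0994789, giving posterior SD = 1/√0.0994789 = 3.171.
Posterior mean = (0.0464477·52.25 + 0.0530312·40.02) / 0.0994789 = 45.730.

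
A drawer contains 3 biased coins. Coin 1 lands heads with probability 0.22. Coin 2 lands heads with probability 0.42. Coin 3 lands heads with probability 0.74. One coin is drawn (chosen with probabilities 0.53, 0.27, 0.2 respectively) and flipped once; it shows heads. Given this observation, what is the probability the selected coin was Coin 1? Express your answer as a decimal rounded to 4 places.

Posterior probability ≈ 0.3085

Tabulate prior·likelihood by source: [1] prior 0.53, lik 0.22, product 0.1166; [2] prior 0.27, lik 0.42, product 0.1134; [3] prior 0.2, lik 0.74, product 0.1480.
Normalizing constant = 0.37800; the posterior for Coin 1 is its product over the sum, 0.1166/0.37800 = 0.3085.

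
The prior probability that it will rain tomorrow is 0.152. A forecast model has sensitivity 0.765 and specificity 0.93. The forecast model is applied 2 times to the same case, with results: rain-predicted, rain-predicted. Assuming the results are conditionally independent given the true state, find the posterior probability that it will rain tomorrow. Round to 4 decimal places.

Let H be the event that it will rain tomorrow; start with P(H) = 0.152. P('rain-predicted'|H) = 0.765, P('rain-predicted'|¬H) = 0.07.
Update on result 1 ('rain-predicted'): P(H) ← 0.765·0.1520 / (0.765·0.1520 + 0.07·0.8480) = 0.11628/0.17564 = 0.6620.
Update on result 2 ('rain-predicted'): P(H) ← 0.765·0.6620 / (0.765·0.6620 + 0.07·0.3380) = 0.50646/0.53012 = 0.9554.

Posterior P(H) ≈ 0.9554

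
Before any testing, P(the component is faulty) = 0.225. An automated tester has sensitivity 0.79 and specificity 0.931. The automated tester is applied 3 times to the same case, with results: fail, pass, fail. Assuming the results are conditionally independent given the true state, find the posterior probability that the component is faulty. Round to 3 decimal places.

With H the event that the component is faulty, the joint likelihood of the observed sequence is P(data|H) = 0.79·0.21·0.79 = 0.13106 and P(data|¬H) = 0.069·0.931·0.069 = 0.0044325.
Bayes: P(H|data) = 0.225·0.13106 / (0.225·0.13106 + 0.775·0.0044325) = 0.029489/0.032924 = 0.8957.

Posterior P(H) ≈ 0.896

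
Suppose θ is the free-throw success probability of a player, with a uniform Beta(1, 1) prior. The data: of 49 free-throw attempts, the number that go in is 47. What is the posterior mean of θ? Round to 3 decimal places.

Posterior mean ≈ 0.941

The binomial likelihood is conjugate to the Beta prior: with 47 successes and 2 failures, the posterior is Beta(1+47, 1+2) = Beta(48, 3).
Posterior mean = α/(α+β) = 48/51 = 0.941.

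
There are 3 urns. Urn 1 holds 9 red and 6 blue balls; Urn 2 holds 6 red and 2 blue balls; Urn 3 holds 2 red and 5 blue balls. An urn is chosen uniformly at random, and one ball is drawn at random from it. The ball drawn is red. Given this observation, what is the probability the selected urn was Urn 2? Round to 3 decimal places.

Tabulate prior·likelihood by source: [1] prior 0.333333, lik 0.6, product 0.2000; [2] prior 0.333333, lik 0.75, product 0.2500; [3] prior 0.333333, lik 0.2857, product 0.09524.
Normalizing constant = 0.54524; the posterior for Urn 2 is its product over the sum, 0.2500/0.54524 = 0.459.

Posterior probability ≈ 0.459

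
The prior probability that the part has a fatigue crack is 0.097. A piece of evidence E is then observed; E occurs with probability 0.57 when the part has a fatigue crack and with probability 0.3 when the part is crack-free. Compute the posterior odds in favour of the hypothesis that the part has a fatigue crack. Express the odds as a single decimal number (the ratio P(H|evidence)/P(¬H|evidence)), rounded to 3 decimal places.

Posterior odds ≈ 0.204

Prior odds = 0.097/(1−0.097) = 0.10742. In log-odds, ln(0.10742) = -2.2310.
Add log likelihood ratio: ln(1.9000) = 0.64185.
Posterior log-odds = -1.5892, so posterior odds = exp(-1.5892) = 0.20410.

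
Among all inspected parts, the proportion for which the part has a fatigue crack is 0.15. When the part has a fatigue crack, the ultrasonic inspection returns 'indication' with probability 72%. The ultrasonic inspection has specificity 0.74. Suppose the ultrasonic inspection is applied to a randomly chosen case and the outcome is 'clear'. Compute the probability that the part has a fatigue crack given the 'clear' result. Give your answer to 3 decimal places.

Let H be the event that the part has a fatigue crack. P(H) = 0.15, so P(¬H) = 0.85. With E the 'clear' result, P(E|H) = 0.28 and P(E|¬H) = 0.74.
P(E) = 0.28·0.15 + 0.74·0.85 = 0.042000 + 0.62900 = 0.67100.
By Bayes' theorem, P(H|E) = 0.042000 / 0.67100 = 0.063.

P(H | E) ≈ 0.063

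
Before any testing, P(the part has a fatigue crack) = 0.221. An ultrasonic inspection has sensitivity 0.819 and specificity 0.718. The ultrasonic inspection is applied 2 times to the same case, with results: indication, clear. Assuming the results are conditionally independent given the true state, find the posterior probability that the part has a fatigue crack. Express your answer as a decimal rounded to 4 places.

With H the event that the part has a fatigue crack, the joint likelihood of the observed sequence is P(data|H) = 0.819·0.181 = 0.14824 and P(data|¬H) = 0.282·0.718 = 0.20248.
Bayes: P(H|data) = 0.221·0.14824 / (0.221·0.14824 + 0.779·0.20248) = 0.032761/0.19049 = 0.1720.

Posterior P(H) ≈ 0.1720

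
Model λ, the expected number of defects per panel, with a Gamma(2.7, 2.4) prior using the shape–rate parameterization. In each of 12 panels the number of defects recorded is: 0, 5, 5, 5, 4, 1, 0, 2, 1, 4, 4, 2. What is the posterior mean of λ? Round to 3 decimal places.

The Poisson likelihood adds the total count to the shape and the number of exposure periods to the rate. Here ∑xᵢ = 33 and n = 12, so shape 2.7→35.7 and rate 2.4→14.4.
Posterior mean = shape/rate = 35.7/14.4 = 2.479.

Posterior mean ≈ 2.479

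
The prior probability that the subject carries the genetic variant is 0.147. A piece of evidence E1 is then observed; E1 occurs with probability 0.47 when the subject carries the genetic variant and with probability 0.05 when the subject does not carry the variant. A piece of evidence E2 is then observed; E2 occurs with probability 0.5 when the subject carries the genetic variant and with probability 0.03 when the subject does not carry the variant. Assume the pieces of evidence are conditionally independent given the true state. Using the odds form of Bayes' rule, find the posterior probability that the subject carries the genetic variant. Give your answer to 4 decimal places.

Posterior probability ≈ 0.9643

Prior odds = 0.147/(1−0.147) = 0.17233. In log-odds, ln(0.17233) = -1.7583.
Add log likelihood ratios: ln(9.4000) + ln(16.667) = 5.0541.
Posterior log-odds = 3.2958, so posterior odds = exp(3.2958) = 26.999. Converting, P(H|E) = 26.999/27.999 = 0.9643.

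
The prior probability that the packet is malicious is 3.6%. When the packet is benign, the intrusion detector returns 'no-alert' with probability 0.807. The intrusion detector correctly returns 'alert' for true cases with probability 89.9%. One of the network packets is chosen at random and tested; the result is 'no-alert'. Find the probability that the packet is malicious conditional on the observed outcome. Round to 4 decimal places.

P(H | E) ≈ 0.0047

Write H for 'the packet is malicious'. Prior odds H:¬H = 0.036/0.964 = 0.037344. For the 'no-alert' outcome, the likelihood ratio is 0.101/0.807 = 0.12515.
Posterior odds = 0.037344 × 0.12515 = 0.0046738, so P(H|E) = 0.0046738/(1+0.0046738) = 0.0047.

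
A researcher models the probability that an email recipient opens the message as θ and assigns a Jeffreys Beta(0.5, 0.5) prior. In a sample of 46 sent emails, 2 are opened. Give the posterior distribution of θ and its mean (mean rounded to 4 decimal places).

Posterior: Beta(2.5, 44.5); mean ≈ 0.0532

The binomial likelihood is conjugate to the Beta prior: with 2 successes and 44 failures, the posterior is Beta(0.5+2, 0.5+44) = Beta(2.5, 44.5).
Posterior mean = α/(α+β) = 2.5/47 = 0.0532.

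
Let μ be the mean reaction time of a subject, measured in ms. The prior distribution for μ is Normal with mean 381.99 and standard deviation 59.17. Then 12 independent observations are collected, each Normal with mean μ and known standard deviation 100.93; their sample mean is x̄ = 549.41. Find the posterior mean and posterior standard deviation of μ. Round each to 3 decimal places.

Posterior mean ≈ 516.738; posterior SD ≈ 26.139

Prior precision 1/τ₀² = 1/59.17² = 0.00028563; data precision n/σ² = 12/100.93² = 0.00117799.
Posterior precision = 0.00028563 + 0.00117799 = 0.00146361, giving posterior SD = 1/√0.00146361 = 26.139.
Posterior mean = (0.00028563·381.99 + 0.00117799·549.41) / 0.00146361 = 516.738.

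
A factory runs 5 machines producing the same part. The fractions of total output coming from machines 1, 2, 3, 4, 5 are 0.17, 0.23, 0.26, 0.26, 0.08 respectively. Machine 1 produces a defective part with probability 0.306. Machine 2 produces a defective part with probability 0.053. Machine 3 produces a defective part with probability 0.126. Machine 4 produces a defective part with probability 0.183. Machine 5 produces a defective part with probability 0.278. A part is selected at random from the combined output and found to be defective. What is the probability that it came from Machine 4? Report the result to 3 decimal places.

P(defective|M1) = 0.306; P(defective|M2) = 0.053; P(defective|M3) = 0.126; P(defective|M4) = 0.183; P(defective|M5) = 0.278.
Prior × likelihood for each source: 0.17·0.306=0.05202, 0.23·0.053=0.01219, 0.26·0.126=0.03276, 0.26·0.183=0.04758, 0.08·0.278=0.02224. Summing gives P(defective) = 0.16679.
P(Machine 4 | defective) = 0.04758 / 0.16679 = 0.285.

Posterior probability ≈ 0.285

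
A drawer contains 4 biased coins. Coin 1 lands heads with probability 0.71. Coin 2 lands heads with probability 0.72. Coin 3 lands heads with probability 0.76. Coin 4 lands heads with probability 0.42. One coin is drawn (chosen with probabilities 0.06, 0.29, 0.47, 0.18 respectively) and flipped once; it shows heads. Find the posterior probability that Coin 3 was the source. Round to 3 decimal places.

P(heads|C1) = 0.71; P(heads|C2) = 0.72; P(heads|C3) = 0.76; P(heads|C4) = 0.42.
Prior × likelihood for each source: 0.06·0.71=0.04260, 0.29·0.72=0.2088, 0.47·0.76=0.3572, 0.18·0.42=0.07560. Summing gives P(heads) = 0.68420.
P(Coin 3 | heads) = 0.3572 / 0.68420 = 0.522.

Posterior probability ≈ 0.522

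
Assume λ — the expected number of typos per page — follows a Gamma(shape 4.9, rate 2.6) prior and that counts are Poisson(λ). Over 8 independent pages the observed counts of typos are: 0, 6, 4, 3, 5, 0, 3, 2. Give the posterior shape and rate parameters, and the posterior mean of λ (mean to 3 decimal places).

Posterior: Gamma(shape=27.9, rate=10.6); mean ≈ 2.632

The Poisson likelihood adds the total count to the shape and the number of exposure periods to the rate. Here ∑xᵢ = 23 and n = 8, so shape 4.9→27.9 and rate 2.6→10.6.
E[λ | data] = 27.9/10.6 = 2.632.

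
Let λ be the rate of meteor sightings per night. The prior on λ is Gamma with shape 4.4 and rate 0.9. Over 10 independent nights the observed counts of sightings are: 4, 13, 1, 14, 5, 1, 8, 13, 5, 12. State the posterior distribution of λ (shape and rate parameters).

Posterior: Gamma(shape=80.4, rate=10.9)

The Poisson likelihood adds the total count to the shape and the number of exposure periods to the rate. Here ∑xᵢ = 76 and n = 10, so shape 4.4→80.4 and rate 0.9→10.9.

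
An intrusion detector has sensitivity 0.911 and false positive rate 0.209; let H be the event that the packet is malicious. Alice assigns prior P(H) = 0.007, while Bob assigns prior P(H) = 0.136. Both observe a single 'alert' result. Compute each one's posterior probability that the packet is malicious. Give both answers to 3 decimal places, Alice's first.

Alice: 0.030; Bob: 0.407

P('+'|H) = 0.911, P('+'|¬H) = 0.209.
Alice: numerator 0.911·0.007 = 0.0063770; evidence = 0.0063770+0.209·0.993 = 0.21391; posterior = 0.030.
Bob: numerator 0.911·0.136 = 0.12390; evidence = 0.12390+0.209·0.864 = 0.30447; posterior = 0.407.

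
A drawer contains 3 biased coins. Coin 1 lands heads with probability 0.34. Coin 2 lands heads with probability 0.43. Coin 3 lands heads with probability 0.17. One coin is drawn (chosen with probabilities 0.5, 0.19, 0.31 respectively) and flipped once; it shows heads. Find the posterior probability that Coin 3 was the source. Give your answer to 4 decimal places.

Posterior probability ≈ 0.1731

Tabulate prior·likelihood by source: [1] prior 0.5, lik 0.34, product 0.1700; [2] prior 0.19, lik 0.43, product 0.08170; [3] prior 0.31, lik 0.17, product 0.05270.
Normalizing constant = 0.30440; the posterior for Coin 3 is its product over the sum, 0.05270/0.30440 = 0.1731.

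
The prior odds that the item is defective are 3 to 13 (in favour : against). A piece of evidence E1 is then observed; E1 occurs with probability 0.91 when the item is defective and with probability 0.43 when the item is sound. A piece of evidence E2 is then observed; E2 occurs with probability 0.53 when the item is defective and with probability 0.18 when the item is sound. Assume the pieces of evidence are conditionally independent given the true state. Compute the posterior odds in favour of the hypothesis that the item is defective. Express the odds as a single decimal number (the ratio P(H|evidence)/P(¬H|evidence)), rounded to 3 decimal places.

Prior odds = 3/13 = 0.23077. In log-odds, ln(0.23077) = -1.4663.
Add log likelihood ratios: ln(2.1163) + ln(2.9444) = 1.8296.
Posterior log-odds = 0.36324, so posterior odds = exp(0.36324) = 1.4380.

Posterior odds ≈ 1.438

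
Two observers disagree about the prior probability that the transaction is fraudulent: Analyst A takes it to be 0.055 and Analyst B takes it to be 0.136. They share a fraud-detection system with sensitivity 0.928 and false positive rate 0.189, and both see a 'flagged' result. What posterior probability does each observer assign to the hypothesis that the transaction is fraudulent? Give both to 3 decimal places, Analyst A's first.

Analyst A: 0.222; Analyst B: 0.436

P('+'|H) = 0.928, P('+'|¬H) = 0.189.
Analyst A: numerator 0.928·0.055 = 0.051040; evidence = 0.051040+0.189·0.945 = 0.22964; posterior = 0.222.
Analyst B: numerator 0.928·0.136 = 0.12621; evidence = 0.12621+0.189·0.864 = 0.28950; posterior = 0.436.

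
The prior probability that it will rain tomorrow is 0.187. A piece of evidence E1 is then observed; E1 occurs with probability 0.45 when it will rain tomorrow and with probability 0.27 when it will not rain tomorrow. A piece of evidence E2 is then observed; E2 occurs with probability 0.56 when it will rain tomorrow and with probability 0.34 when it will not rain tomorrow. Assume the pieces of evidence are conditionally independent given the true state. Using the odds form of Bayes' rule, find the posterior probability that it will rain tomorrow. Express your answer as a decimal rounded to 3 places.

Posterior probability ≈ 0.387

Prior odds = 0.187/(1−0.187) = 0.23001.
Likelihood ratio for E1 = 0.45/0.27 = 1.6667.
Likelihood ratio for E2 = 0.56/0.34 = 1.6471.
Posterior odds = prior odds × LR₁ × LR₂ = 0.63141.
Posterior probability = odds/(1+odds) = 0.63141/1.6314 = 0.387.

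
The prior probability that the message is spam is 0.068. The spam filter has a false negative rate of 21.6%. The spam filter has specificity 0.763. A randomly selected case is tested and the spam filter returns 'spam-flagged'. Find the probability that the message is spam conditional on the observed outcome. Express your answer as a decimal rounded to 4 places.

Let H be the event that the message is spam. P(H) = 0.068, so P(¬H) = 0.932. With E the 'spam-flagged' result, P(E|H) = 0.784 and P(E|¬H) = 0.237.
P(E) = 0.784·0.068 + 0.237·0.932 = 0.053312 + 0.22088 = 0.27420.
By Bayes' theorem, P(H|E) = 0.053312 / 0.27420 = 0.1944.

P(H | E) ≈ 0.1944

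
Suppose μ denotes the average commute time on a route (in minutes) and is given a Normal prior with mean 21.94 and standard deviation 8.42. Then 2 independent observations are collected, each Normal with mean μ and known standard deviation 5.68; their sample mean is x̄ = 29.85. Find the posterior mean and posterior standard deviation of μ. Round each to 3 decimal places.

Posterior mean ≈ 28.384; posterior SD ≈ 3.625

With known σ, the Normal prior is conjugate. Weight on the data is w = (n/σ²)/(n/σ² + 1/τ₀²) = 0.0619917/(0.0619917+0.0141051) = 0.81464.
Posterior mean = w·x̄ + (1−w)·μ₀ = 0.81464·29.85 + 0.18536·21.94 = 28.384. Posterior variance = 1/(0.0619917+0.0141051) = 13.1412, so SD = 3.625.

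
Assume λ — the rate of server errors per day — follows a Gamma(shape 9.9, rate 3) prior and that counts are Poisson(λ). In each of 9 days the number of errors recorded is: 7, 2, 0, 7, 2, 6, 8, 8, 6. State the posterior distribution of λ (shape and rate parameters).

Posterior: Gamma(shape=55.9, rate=12)

The Poisson likelihood adds the total count to the shape and the number of exposure periods to the rate. Here ∑xᵢ = 46 and n = 9, so shape 9.9→55.9 and rate 3→12.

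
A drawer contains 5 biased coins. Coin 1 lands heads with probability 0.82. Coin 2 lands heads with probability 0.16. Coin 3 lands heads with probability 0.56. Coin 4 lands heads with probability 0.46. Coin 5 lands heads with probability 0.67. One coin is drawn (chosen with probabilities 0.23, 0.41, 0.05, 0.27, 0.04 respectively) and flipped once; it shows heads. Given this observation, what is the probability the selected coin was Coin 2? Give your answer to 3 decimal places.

Posterior probability ≈ 0.151

P(heads|C1) = 0.82; P(heads|C2) = 0.16; P(heads|C3) = 0.56; P(heads|C4) = 0.46; P(heads|C5) = 0.67.
Prior × likelihood for each source: 0.23·0.82=0.1886, 0.41·0.16=0.06560, 0.05·0.56=0.02800, 0.27·0.46=0.1242, 0.04·0.67=0.02680. Summing gives P(heads) = 0.43320.
P(Coin 2 | heads) = 0.06560 / 0.43320 = 0.151.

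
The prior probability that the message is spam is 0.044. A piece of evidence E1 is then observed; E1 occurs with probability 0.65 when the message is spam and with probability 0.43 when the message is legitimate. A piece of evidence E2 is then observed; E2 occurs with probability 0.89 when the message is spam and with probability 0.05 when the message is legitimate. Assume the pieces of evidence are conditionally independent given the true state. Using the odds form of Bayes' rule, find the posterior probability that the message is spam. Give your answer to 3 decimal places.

Posterior probability ≈ 0.553

Prior odds = 0.044/(1−0.044) = 0.046025. In log-odds, ln(0.046025) = -3.0786.
Add log likelihood ratios: ln(1.5116) + ln(17.800) = 3.2924.
Posterior log-odds = 0.21382, so posterior odds = exp(0.21382) = 1.2384. Converting, P(H|E) = 1.2384/2.2384 = 0.553.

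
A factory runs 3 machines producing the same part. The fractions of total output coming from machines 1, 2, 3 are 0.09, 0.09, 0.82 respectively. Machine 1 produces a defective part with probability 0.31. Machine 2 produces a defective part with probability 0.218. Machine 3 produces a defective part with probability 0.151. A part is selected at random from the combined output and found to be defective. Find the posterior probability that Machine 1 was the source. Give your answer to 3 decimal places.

P(defective|M1) = 0.31; P(defective|M2) = 0.218; P(defective|M3) = 0.151.
Prior × likelihood for each source: 0.09·0.31=0.02790, 0.09·0.218=0.01962, 0.82·0.151=0.1238. Summing gives P(defective) = 0.17134.
P(Machine 1 | defective) = 0.02790 / 0.17134 = 0.163.

Posterior probability ≈ 0.163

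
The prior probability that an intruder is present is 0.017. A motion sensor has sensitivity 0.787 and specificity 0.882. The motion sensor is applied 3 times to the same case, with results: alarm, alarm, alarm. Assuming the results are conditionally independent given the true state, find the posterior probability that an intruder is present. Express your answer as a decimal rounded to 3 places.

Let H be the event that an intruder is present; start with P(H) = 0.017. P('alarm'|H) = 0.787, P('alarm'|¬H) = 0.118.
Update on result 1 ('alarm'): P(H) ← 0.787·0.0170 / (0.787·0.0170 + 0.118·0.9830) = 0.013379/0.12937 = 0.1034.
Update on result 2 ('alarm'): P(H) ← 0.787·0.1034 / (0.787·0.1034 + 0.118·0.8966) = 0.081387/0.18718 = 0.4348.
Update on result 3 ('alarm'): P(H) ← 0.787·0.4348 / (0.787·0.4348 + 0.118·0.5652) = 0.34218/0.40888 = 0.8369.

Posterior P(H) ≈ 0.837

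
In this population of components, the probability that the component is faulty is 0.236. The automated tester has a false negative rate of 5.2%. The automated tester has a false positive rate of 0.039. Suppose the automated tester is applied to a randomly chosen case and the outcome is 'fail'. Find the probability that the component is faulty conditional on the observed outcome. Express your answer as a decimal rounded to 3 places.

P(H | E) ≈ 0.882

Let H be the event that the component is faulty. P(H) = 0.236, so P(¬H) = 0.764. With E the 'fail' result, P(E|H) = 0.948 and P(E|¬H) = 0.039.
P(E) = 0.948·0.236 + 0.039·0.764 = 0.22373 + 0.029796 = 0.25352.
By Bayes' theorem, P(H|E) = 0.22373 / 0.25352 = 0.882.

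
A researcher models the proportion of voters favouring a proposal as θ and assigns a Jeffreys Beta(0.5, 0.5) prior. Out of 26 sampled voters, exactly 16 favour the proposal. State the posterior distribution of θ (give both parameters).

Observing 16 successes and 10 failures updates Beta(0.5, 0.5) by adding the success and failure counts to the two shape parameters: α = 0.5+16 = 16.5, β = 0.5+10 = 10.5.

Posterior: Beta(16.5, 10.5)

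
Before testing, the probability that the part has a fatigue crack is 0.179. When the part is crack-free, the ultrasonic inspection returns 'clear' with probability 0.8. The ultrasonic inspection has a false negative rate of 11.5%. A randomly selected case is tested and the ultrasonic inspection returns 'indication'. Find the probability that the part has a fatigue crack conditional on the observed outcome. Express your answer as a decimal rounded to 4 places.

P(H | E) ≈ 0.4910

Let H be the event that the part has a fatigue crack. P(H) = 0.179, so P(¬H) = 0.821. With E the 'indication' result, P(E|H) = 0.885 and P(E|¬H) = 0.2.
P(E) = 0.885·0.179 + 0.2·0.821 = 0.15842 + 0.16420 = 0.32261.
By Bayes' theorem, P(H|E) = 0.15842 / 0.32261 = 0.4910.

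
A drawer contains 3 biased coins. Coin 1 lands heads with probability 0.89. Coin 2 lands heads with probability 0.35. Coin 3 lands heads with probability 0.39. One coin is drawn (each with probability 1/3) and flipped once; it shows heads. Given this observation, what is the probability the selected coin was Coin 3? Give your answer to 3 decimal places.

Posterior probability ≈ 0.239

Tabulate prior·likelihood by source: [1] prior 0.333333, lik 0.89, product 0.2967; [2] prior 0.333333, lik 0.35, product 0.1167; [3] prior 0.333333, lik 0.39, product 0.1300.
Normalizing constant = 0.54333; the posterior for Coin 3 is its product over the sum, 0.1300/0.54333 = 0.239.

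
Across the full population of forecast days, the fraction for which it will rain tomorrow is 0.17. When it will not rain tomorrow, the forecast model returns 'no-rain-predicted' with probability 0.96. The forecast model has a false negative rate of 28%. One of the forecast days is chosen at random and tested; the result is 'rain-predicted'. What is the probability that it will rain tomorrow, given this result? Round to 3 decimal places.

P(H | E) ≈ 0.787

Write H for 'it will rain tomorrow'. Prior odds H:¬H = 0.17/0.83 = 0.20482. For the 'rain-predicted' outcome, the likelihood ratio is 0.72/0.04 = 18.000.
Posterior odds = 0.20482 × 18.000 = 3.6867, so P(H|E) = 3.6867/(1+3.6867) = 0.787.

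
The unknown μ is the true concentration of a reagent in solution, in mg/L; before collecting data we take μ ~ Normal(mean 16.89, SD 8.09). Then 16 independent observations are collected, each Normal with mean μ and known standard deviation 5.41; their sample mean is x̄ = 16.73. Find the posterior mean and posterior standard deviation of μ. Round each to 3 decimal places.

Posterior mean ≈ 16.734; posterior SD ≈ 1.334

Prior precision 1/τ₀² = 1/8.09² = 0.0152793; data precision n/σ² = 16/5.41² = 0.546670.
Posterior precision = 0.0152793 + 0.546670 = 0.561950, giving posterior SD = 1/√0.561950 = 1.334.
Posterior mean = (0.0152793·16.89 + 0.546670·16.73) / 0.561950 = 16.734.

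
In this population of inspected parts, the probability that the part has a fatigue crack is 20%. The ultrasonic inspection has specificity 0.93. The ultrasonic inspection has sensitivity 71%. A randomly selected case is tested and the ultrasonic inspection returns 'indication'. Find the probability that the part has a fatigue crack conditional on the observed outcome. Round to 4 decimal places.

Let H be the event that the part has a fatigue crack. P(H) = 0.2, so P(¬H) = 0.8. With E the 'indication' result, P(E|H) = 0.71 and P(E|¬H) = 0.07.
P(E) = 0.71·0.2 + 0.07·0.8 = 0.14200 + 0.056000 = 0.19800.
By Bayes' theorem, P(H|E) = 0.14200 / 0.19800 = 0.7172.

P(H | E) ≈ 0.7172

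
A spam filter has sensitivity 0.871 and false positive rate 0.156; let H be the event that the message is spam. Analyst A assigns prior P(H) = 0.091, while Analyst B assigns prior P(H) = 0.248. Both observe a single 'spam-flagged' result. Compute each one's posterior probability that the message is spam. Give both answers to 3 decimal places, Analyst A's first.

Analyst A: 0.359; Analyst B: 0.648

The likelihood ratio for a 'spam-flagged' result is 0.871/0.156 = 5.5833.
Analyst A: prior odds 0.091/0.909 = 0.10011; posterior odds 0.55895; posterior probability 0.359.
Analyst B: prior odds 0.248/0.752 = 0.32979; posterior odds 1.8413; posterior probability 0.648.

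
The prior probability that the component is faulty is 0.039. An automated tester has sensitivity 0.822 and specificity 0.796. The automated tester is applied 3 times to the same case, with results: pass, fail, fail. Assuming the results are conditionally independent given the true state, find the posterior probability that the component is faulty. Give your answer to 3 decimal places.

Let H be the event that the component is faulty; start with P(H) = 0.039. P('fail'|H) = 0.822, P('fail'|¬H) = 0.204.
Update on result 1 ('pass'): P(H) ← 0.178·0.0390 / (0.178·0.0390 + 0.796·0.9610) = 0.0069420/0.77190 = 0.0090.
Update on result 2 ('fail'): P(H) ← 0.822·0.0090 / (0.822·0.0090 + 0.204·0.9910) = 0.0073926/0.20956 = 0.0353.
Update on result 3 ('fail'): P(H) ← 0.822·0.0353 / (0.822·0.0353 + 0.204·0.9647) = 0.028998/0.22580 = 0.1284.

Posterior P(H) ≈ 0.128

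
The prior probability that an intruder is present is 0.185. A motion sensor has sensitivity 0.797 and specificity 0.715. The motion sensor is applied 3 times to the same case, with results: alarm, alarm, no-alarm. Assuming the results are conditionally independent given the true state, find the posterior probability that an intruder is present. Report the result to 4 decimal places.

Posterior P(H) ≈ 0.3351

Let H be the event that an intruder is present; start with P(H) = 0.185. P('alarm'|H) = 0.797, P('alarm'|¬H) = 0.285.
Update on result 1 ('alarm'): P(H) ← 0.797·0.1850 / (0.797·0.1850 + 0.285·0.8150) = 0.14744/0.37972 = 0.3883.
Update on result 2 ('alarm'): P(H) ← 0.797·0.3883 / (0.797·0.3883 + 0.285·0.6117) = 0.30947/0.48381 = 0.6397.
Update on result 3 ('no-alarm'): P(H) ← 0.203·0.6397 / (0.203·0.6397 + 0.715·0.3603) = 0.12985/0.38749 = 0.3351.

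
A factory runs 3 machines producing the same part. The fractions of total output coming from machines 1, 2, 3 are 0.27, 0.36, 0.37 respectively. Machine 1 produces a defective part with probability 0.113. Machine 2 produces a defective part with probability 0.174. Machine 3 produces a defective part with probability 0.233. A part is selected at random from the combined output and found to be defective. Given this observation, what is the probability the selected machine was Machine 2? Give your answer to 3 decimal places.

Posterior probability ≈ 0.349

P(defective|M1) = 0.113; P(defective|M2) = 0.174; P(defective|M3) = 0.233.
Prior × likelihood for each source: 0.27·0.113=0.03051, 0.36·0.174=0.06264, 0.37·0.233=0.08621. Summing gives P(defective) = 0.17936.
P(Machine 2 | defective) = 0.06264 / 0.17936 = 0.349.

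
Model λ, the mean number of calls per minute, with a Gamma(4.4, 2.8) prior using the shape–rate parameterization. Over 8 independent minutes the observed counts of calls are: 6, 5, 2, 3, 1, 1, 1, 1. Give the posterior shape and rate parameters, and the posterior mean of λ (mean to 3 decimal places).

Total count ∑xᵢ = 20 over n = 8 minutes.
Gamma is conjugate to the Poisson likelihood: posterior is Gamma(shape = 4.4+20 = 24.4, rate = 2.8+8 = 10.8).
E[λ | data] = 24.4/10.8 = 2.259.

Posterior: Gamma(shape=24.4, rate=10.8); mean ≈ 2.259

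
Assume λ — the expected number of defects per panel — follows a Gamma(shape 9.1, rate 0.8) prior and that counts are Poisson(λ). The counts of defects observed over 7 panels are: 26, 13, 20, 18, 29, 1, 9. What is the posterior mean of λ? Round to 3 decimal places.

Posterior mean ≈ 16.038

Total count ∑xᵢ = 116 over n = 7 panels.
Gamma is conjugate to the Poisson likelihood: posterior is Gamma(shape = 9.1+116 = 125.1, rate = 0.8+7 = 7.8).
Posterior mean = shape/rate = 125.1/7.8 = 16.038.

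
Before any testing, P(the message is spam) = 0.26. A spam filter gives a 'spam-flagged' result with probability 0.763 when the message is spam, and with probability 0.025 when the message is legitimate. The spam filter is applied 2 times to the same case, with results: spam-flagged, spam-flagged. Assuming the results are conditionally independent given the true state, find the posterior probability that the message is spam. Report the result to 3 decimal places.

Posterior P(H) ≈ 0.997

With H the event that the message is spam, the joint likelihood of the observed sequence is P(data|H) = 0.763·0.763 = 0.58217 and P(data|¬H) = 0.025·0.025 = 0.00062500.
Bayes: P(H|data) = 0.26·0.58217 / (0.26·0.58217 + 0.74·0.00062500) = 0.15136/0.15183 = 0.9970.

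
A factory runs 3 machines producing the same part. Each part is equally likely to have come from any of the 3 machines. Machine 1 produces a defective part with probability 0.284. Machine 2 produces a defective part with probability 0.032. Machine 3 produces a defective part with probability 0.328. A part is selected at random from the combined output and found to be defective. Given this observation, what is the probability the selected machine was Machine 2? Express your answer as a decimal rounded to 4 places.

Posterior probability ≈ 0.0497

Tabulate prior·likelihood by source: [1] prior 0.333333, lik 0.284, product 0.09467; [2] prior 0.333333, lik 0.032, product 0.01067; [3] prior 0.333333, lik 0.328, product 0.1093.
Normalizing constant = 0.21467; the posterior for Machine 2 is its product over the sum, 0.01067/0.21467 = 0.0497.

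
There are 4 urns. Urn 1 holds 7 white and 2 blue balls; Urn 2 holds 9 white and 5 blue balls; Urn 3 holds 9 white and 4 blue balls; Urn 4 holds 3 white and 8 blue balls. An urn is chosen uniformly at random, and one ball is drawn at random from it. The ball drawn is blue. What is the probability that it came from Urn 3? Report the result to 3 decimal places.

Tabulate prior·likelihood by source: [1] prior 0.25, lik 0.2222, product 0.05556; [2] prior 0.25, lik 0.3571, product 0.08929; [3] prior 0.25, lik 0.3077, product 0.07692; [4] prior 0.25, lik 0.7273, product 0.1818.
Normalizing constant = 0.40358; the posterior for Urn 3 is its product over the sum, 0.07692/0.40358 = 0.191.

Posterior probability ≈ 0.191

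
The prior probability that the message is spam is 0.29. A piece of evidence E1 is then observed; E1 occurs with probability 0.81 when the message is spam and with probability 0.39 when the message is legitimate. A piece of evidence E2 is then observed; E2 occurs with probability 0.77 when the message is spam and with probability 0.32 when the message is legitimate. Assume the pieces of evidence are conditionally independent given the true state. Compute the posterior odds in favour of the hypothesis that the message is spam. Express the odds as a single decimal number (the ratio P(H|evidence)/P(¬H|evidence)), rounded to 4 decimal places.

Posterior odds ≈ 2.0413

Prior odds = 0.29/(1−0.29) = 0.40845. In log-odds, ln(0.40845) = -0.89538.
Add log likelihood ratios: ln(2.0769) + ln(2.4062) = 1.6090.
Posterior log-odds = 0.71357, so posterior odds = exp(0.71357) = 2.0413.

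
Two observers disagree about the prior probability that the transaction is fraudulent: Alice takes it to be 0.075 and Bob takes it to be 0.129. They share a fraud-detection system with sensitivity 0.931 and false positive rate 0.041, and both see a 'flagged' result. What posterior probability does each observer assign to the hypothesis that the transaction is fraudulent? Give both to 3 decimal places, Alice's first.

P('+'|H) = 0.931, P('+'|¬H) = 0.041.
Alice: numerator 0.931·0.075 = 0.069825; evidence = 0.069825+0.041·0.925 = 0.10775; posterior = 0.648.
Bob: numerator 0.931·0.129 = 0.12010; evidence = 0.12010+0.041·0.871 = 0.15581; posterior = 0.771.

Alice: 0.648; Bob: 0.771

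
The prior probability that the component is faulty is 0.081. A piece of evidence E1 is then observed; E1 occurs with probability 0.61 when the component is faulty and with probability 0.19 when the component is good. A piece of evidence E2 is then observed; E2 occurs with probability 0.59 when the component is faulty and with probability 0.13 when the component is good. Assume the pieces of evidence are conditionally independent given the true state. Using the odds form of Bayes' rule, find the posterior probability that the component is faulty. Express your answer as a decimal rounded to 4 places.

Prior odds = 0.081/(1−0.081) = 0.088139. In log-odds, ln(0.088139) = -2.4288.
Add log likelihood ratios: ln(3.2105) + ln(4.5385) = 2.6790.
Posterior log-odds = 0.25019, so posterior odds = exp(0.25019) = 1.2843. Converting, P(H|E) = 1.2843/2.2843 = 0.5622.

Posterior probability ≈ 0.5622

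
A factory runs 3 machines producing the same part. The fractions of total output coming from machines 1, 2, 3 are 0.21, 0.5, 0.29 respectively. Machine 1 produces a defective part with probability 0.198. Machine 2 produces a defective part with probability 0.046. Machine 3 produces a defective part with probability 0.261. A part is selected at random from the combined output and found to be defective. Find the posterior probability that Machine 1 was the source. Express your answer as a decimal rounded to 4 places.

Posterior probability ≈ 0.2964

P(defective|M1) = 0.198; P(defective|M2) = 0.046; P(defective|M3) = 0.261.
Prior × likelihood for each source: 0.21·0.198=0.04158, 0.5·0.046=0.02300, 0.29·0.261=0.07569. Summing gives P(defective) = 0.14027.
P(Machine 1 | defective) = 0.04158 / 0.14027 = 0.2964.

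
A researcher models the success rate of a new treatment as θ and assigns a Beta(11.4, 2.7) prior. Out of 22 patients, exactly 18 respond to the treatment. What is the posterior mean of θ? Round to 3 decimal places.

Posterior mean ≈ 0.814

Observing 18 successes and 4 failures updates Beta(11.4, 2.7) by adding the success and failure counts to the two shape parameters: α = 11.4+18 = 29.4, β = 2.7+4 = 6.7.
Posterior mean = α/(α+β) = 29.4/36.1 = 0.814.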